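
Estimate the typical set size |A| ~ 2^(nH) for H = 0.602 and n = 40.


log2|A_typical| = nH = 40 * 0.602 = 24.08, so |A_typical| ~ 2^24.08 = 1.773e+07

1.773e+07


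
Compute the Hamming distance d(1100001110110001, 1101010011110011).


Count differing positions: . . . ^ . ^ ^ ^ . ^ . . . . ^ . = 6 differences

6


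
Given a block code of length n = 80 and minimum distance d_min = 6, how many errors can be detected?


Detection capability = d_min - 1 = 6 - 1 = 5

5 errors


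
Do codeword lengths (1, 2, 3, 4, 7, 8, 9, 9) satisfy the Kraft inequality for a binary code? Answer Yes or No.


Kraft sum = sum(2^(-l_i)) = 0.9531, need <= 1. Result: satisfied (a binary prefix-free code with these lengths exists)

Yes


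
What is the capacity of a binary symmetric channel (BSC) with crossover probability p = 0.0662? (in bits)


H(p) = -p*log2(p) - (1-p)*log2(1-p) = -0.0662*log2(0.0662) - 0.9338*log2(0.9338) = 0.259307 + 0.092273 = 0.3516. C = 1 - H(p) = 1 - 0.3516 = 0.6484

0.6484 bits


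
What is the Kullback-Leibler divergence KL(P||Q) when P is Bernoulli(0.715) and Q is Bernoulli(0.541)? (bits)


KL = p*log2(p/q) + (1-p)*log2((1-p)/(1-q)) = 0.715*log2(0.715/0.541) + 0.285*log2(0.285/0.459) = 0.0917

0.0917 bits


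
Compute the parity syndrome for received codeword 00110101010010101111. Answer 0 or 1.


Syndrome = XOR of all bits = 0 XOR 0 XOR 1 XOR 1 XOR 0 XOR 1 XOR 0 XOR 1 XOR 0 XOR 1 XOR 0 XOR 0 XOR 1 XOR 0 XOR 1 XOR 0 XOR 1 XOR 1 XOR 1 XOR 1 = 1

1


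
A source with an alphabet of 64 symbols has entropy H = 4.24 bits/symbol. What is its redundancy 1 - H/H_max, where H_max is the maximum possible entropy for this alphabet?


H_max = log2(K) = log2(64) = 6.0 bits/symbol. Redundancy = 1 - H/H_max = 1 - 4.24/6.0 = 1 - 0.7067 = 0.2933

0.2933


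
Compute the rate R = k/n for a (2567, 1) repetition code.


Rate = k/n = 1/2567

1/2567


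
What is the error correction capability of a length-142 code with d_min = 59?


Correction capability = floor((d-1)/2) = floor((59-1)/2) = 29

29 errors


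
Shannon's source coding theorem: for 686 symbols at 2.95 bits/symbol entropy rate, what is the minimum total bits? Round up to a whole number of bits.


Minimum bits >= n * H = 686 * 2.95 = 2023.7, rounded up to a whole number of bits = 2024

2024 bits


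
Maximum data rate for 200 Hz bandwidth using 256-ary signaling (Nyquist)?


Rate = 2 * B * log2(M) = 2 * 200 * 8.0 = 3200.0

3200.0 bps


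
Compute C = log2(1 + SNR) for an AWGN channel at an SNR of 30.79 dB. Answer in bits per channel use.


SNR_linear = 10^(30.79/10) = 1199.4993; C = log2(1 + SNR_linear) = log2(1 + 1199.4993) = 10.2294

10.2294 bits/channel use


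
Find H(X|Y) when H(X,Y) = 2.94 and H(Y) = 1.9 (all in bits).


H(X|Y) = H(X,Y) - H(Y) = 2.94 - 1.9 = 1.04

1.04 bits


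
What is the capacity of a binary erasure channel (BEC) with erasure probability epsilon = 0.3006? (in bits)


C = 1 - epsilon = 1 - 0.3006 = 0.6994

0.6994 bits


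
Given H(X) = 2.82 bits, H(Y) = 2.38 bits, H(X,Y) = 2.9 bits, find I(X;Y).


I(X;Y) = H(X) + H(Y) - H(X,Y) = 2.82 + 2.38 - 2.9 = 2.3

2.3 bits


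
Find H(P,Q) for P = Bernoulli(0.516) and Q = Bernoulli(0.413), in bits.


H(P,Q) = -p*log2(q) - (1-p)*log2(1-q). -0.516*log2(0.413) = 0.658306; -0.484*log2(0.587) = 0.371987. H(P,Q) = 0.658306 + 0.371987 = 1.0303

1.0303 bits


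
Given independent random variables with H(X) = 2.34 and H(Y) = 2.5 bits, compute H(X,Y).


For independent variables, H(X,Y) = H(X) + H(Y) = 2.34 + 2.5 = 4.84

4.84 bits


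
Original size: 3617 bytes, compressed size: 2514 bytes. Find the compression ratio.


Ratio = original / compressed = 3617 / 2514 = 1.4387

1.4387


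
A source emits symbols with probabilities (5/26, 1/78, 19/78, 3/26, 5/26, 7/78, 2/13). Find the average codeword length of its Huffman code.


Huffman construction (repeatedly merge the two least-probable nodes; each merge adds 1 bit to every symbol beneath it): 1/78 + 7/78 = 4/39; 4/39 + 3/26 = 17/78; 2/13 + 5/26 = 9/26; 5/26 + 17/78 = 16/39; 19/78 + 9/26 = 23/39; 16/39 + 23/39 = 1. Resulting codeword lengths (in the order the probabilities were given): (3, 4, 2, 3, 2, 4, 3). L_avg = sum(p_i * l_i) = 5/26*3 + 1/78*4 + 19/78*2 + 3/26*3 + 5/26*2 + 7/78*4 + 2/13*3 = 8/3 = 2.6667

2.6667 bits


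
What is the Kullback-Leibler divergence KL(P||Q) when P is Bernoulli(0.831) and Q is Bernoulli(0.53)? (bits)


KL = p*log2(p/q) + (1-p)*log2((1-p)/(1-q)) = 0.831*log2(0.831/0.53) + 0.169*log2(0.169/0.47) = 0.2898

0.2898 bits


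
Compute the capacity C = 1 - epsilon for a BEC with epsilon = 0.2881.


C = 1 - epsilon = 1 - 0.2881 = 0.7119

0.7119 bits


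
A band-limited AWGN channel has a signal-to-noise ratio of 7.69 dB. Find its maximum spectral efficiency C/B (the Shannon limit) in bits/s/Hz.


SNR_linear = 10^(7.69/10) = 5.8749; C/B = log2(1 + SNR_linear) = log2(1 + 5.8749) = 2.7813

2.7813 bits/s/Hz


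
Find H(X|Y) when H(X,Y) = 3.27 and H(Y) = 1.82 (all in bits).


H(X|Y) = H(X,Y) - H(Y) = 3.27 - 1.82 = 1.45

1.45 bits


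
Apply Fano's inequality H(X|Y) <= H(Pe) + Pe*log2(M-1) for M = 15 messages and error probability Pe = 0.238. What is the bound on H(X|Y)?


H(Pe) = -Pe*log2(Pe) - (1-Pe)*log2(1-Pe) = -0.238*log2(0.238) - 0.762*log2(0.762) = 0.492890 + 0.298808 = 0.7917. Pe*log2(M-1) = 0.238*log2(14) = 0.906150. Bound = H(Pe) + Pe*log2(M-1) = 0.492890 + 0.298808 + 0.906150 = 1.6978

1.6978 bits


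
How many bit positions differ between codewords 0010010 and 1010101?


Count differing positions: ^ . . . ^ ^ ^ = 4 differences

4


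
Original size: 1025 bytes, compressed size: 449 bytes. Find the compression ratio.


Ratio = original / compressed = 1025 / 449 = 2.2829

2.2829


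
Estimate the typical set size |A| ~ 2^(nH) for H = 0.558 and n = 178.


log2|A_typical| = nH = 178 * 0.558 = 99.324, so |A_typical| ~ 2^99.324 = 7.934e+29

7.934e+29


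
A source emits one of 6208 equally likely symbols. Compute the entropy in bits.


H = log2(n) = log2(6208) = 12.5999

12.5999 bits


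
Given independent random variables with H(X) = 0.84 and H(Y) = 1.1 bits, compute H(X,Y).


For independent variables, H(X,Y) = H(X) + H(Y) = 0.84 + 1.1 = 1.94

1.94 bits


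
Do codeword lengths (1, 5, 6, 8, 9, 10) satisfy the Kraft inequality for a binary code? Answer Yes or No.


Kraft sum = sum(2^(-l_i)) = 0.5537, need <= 1. Result: satisfied (a binary prefix-free code with these lengths exists)

Yes


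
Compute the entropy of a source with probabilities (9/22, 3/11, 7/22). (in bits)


H = -sum(p_i * log2(p_i)). Terms: -(9/22)*log2(9/22) = 0.527525; -(3/11)*log2(3/11) = 0.511219; -(7/22)*log2(7/22) = 0.525661. H = 0.527525 + 0.511219 + 0.525661 = 1.5644

1.5644 bits


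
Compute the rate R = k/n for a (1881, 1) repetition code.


Rate = k/n = 1/1881

1/1881


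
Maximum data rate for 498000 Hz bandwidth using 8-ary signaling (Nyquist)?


Rate = 2 * B * log2(M) = 2 * 498000 * 3.0 = 2988000.0

2988000.0 bps


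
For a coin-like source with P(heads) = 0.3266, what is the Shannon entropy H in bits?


H = -p*log2(p) - (1-p)*log2(1-p). -0.3266*log2(0.3266) = 0.527264; -0.6734*log2(0.6734) = 0.384151. H = 0.527264 + 0.384151 = 0.9114

0.9114 bits


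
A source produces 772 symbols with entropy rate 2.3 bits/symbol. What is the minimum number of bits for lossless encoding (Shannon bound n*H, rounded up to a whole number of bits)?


Minimum bits >= n * H = 772 * 2.3 = 1775.6, rounded up to a whole number of bits = 1776

1776 bits


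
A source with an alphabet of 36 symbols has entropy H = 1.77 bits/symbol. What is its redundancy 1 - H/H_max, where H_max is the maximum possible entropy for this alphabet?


H_max = log2(K) = log2(36) = 5.1699 bits/symbol. Redundancy = 1 - H/H_max = 1 - 1.77/5.1699 = 1 - 0.3424 = 0.6576

0.6576


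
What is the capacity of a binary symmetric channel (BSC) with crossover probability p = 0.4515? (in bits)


H(p) = -p*log2(p) - (1-p)*log2(1-p) = -0.4515*log2(0.4515) - 0.5485*log2(0.5485) = 0.517962 + 0.475240 = 0.9932. C = 1 - H(p) = 1 - 0.9932 = 0.0068

0.0068 bits


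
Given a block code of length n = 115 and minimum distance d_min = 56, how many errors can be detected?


Detection capability = d_min - 1 = 56 - 1 = 55

55 errors


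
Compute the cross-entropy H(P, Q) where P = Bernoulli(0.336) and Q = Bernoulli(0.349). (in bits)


H(P,Q) = -p*log2(q) - (1-p)*log2(1-q). -0.336*log2(0.349) = 0.510284; -0.664*log2(0.651) = 0.411196. H(P,Q) = 0.510284 + 0.411196 = 0.9215

0.9215 bits


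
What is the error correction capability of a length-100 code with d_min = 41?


Correction capability = floor((d-1)/2) = floor((41-1)/2) = 20

20 errors


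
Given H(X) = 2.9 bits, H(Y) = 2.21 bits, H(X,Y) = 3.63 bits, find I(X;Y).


I(X;Y) = H(X) + H(Y) - H(X,Y) = 2.9 + 2.21 - 3.63 = 1.48

1.48 bits


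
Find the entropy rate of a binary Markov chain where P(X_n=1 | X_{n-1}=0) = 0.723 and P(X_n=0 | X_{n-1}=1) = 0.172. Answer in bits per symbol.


Stationary distribution: pi_0 = p10/(p01+p10) = 0.1922, pi_1 = 0.8078. Entropy rate H' = pi_0*H(p01) + pi_1*H(p10) = 0.1922*0.8513 + 0.8078*0.6623 = 0.6986

0.6986 bits/symbol


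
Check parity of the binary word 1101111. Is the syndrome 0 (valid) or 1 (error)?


Syndrome = XOR of all bits = 1 XOR 1 XOR 0 XOR 1 XOR 1 XOR 1 XOR 1 = 0

0


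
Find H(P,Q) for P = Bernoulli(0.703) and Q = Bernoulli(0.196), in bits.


H(P,Q) = -p*log2(q) - (1-p)*log2(1-q). -0.703*log2(0.196) = 1.652805; -0.297*log2(0.804) = 0.093476. H(P,Q) = 1.652805 + 0.093476 = 1.7463

1.7463 bits


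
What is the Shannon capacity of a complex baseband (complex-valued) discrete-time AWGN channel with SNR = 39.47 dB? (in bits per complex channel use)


SNR_linear = 10^(39.47/10) = 8851.1561; C = log2(1 + SNR_linear) = log2(1 + 8851.1561) = 13.1118

13.1118 bits/channel use


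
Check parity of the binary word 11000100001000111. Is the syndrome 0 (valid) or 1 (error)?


Syndrome = XOR of all bits = 1 XOR 1 XOR 0 XOR 0 XOR 0 XOR 1 XOR 0 XOR 0 XOR 0 XOR 0 XOR 1 XOR 0 XOR 0 XOR 0 XOR 1 XOR 1 XOR 1 = 1

1


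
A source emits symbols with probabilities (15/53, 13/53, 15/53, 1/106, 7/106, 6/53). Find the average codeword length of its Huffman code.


Huffman construction (repeatedly merge the two least-probable nodes; each merge adds 1 bit to every symbol beneath it): 1/106 + 7/106 = 4/53; 4/53 + 6/53 = 10/53; 10/53 + 13/53 = 23/53; 15/53 + 15/53 = 30/53; 23/53 + 30/53 = 1. Resulting codeword lengths (in the order the probabilities were given): (2, 2, 2, 4, 4, 3). L_avg = sum(p_i * l_i) = 15/53*2 + 13/53*2 + 15/53*2 + 1/106*4 + 7/106*4 + 6/53*3 = 120/53 = 2.2642

2.2642 bits


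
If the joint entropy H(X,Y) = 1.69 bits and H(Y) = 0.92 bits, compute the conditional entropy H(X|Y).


H(X|Y) = H(X,Y) - H(Y) = 1.69 - 0.92 = 0.77

0.77 bits


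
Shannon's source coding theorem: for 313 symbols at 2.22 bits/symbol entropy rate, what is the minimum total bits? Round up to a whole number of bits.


Minimum bits >= n * H = 313 * 2.22 = 694.86, rounded up to a whole number of bits = 695

695 bits


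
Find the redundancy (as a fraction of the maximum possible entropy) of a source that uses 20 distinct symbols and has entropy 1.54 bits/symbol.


H_max = log2(K) = log2(20) = 4.3219 bits/symbol. Redundancy = 1 - H/H_max = 1 - 1.54/4.3219 = 1 - 0.3563 = 0.6437

0.6437


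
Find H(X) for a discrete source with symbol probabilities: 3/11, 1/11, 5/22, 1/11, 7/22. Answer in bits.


H = -sum(p_i * log2(p_i)). Terms: -(3/11)*log2(3/11) = 0.511219; -(1/11)*log2(1/11) = 0.314494; -(5/22)*log2(5/22) = 0.485796; -(1/11)*log2(1/11) = 0.314494; -(7/22)*log2(7/22) = 0.525661. H = 0.511219 + 0.314494 + 0.485796 + 0.314494 + 0.525661 = 2.1517

2.1517 bits


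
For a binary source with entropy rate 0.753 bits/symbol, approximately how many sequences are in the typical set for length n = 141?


log2|A_typical| = nH = 141 * 0.753 = 106.173, so |A_typical| ~ 2^106.173 = 9.147e+31

9.147e+31


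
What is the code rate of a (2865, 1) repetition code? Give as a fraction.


Rate = k/n = 1/2865

1/2865


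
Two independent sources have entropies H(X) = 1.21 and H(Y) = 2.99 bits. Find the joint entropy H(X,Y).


For independent variables, H(X,Y) = H(X) + H(Y) = 1.21 + 2.99 = 4.2

4.2 bits


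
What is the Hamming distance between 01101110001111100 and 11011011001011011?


Count differing positions: ^ . ^ ^ . ^ . ^ . . . ^ . . ^ ^ ^ = 9 differences

9


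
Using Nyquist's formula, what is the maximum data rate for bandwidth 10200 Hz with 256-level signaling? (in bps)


Rate = 2 * B * log2(M) = 2 * 10200 * 8.0 = 163200.0

163200.0 bps


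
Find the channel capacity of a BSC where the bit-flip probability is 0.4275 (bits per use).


H(p) = -p*log2(p) - (1-p)*log2(1-p) = -0.4275*log2(0.4275) - 0.5725*log2(0.5725) = 0.524117 + 0.460663 = 0.9848. C = 1 - H(p) = 1 - 0.9848 = 0.0152

0.0152 bits


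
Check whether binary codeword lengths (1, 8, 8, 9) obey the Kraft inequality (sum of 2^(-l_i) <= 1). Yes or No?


Kraft sum = sum(2^(-l_i)) = 0.5098, need <= 1. Result: satisfied (a binary prefix-free code with these lengths exists)

Yes


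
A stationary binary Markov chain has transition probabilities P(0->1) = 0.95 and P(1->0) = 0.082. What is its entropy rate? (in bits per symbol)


Stationary distribution: pi_0 = p10/(p01+p10) = 0.0795, pi_1 = 0.9205. Entropy rate H' = pi_0*H(p01) + pi_1*H(p10) = 0.0795*0.2864 + 0.9205*0.4092 = 0.3994

0.3994 bits/symbol


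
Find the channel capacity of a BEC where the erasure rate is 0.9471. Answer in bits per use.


C = 1 - epsilon = 1 - 0.9471 = 0.0529

0.0529 bits


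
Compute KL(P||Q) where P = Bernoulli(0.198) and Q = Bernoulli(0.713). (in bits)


KL = p*log2(p/q) + (1-p)*log2((1-p)/(1-q)) = 0.198*log2(0.198/0.713) + 0.802*log2(0.802/0.287) = 0.823

0.823 bits


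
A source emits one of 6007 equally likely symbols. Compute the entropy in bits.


H = log2(n) = log2(6007) = 12.5524

12.5524 bits


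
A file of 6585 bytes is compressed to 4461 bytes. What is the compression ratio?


Ratio = original / compressed = 6585 / 4461 = 1.4761

1.4761


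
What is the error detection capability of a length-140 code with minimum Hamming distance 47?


Detection capability = d_min - 1 = 47 - 1 = 46

46 errors


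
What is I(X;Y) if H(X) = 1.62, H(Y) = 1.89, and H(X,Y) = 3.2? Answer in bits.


I(X;Y) = H(X) + H(Y) - H(X,Y) = 1.62 + 1.89 - 3.2 = 0.31

0.31 bits


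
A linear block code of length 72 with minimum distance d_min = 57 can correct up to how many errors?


Correction capability = floor((d-1)/2) = floor((57-1)/2) = 28

28 errors


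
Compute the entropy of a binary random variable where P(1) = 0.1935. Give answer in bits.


H = -p*log2(p) - (1-p)*log2(1-p). -0.1935*log2(0.1935) = 0.458517; -0.8065*log2(0.8065) = 0.250219. H = 0.458517 + 0.250219 = 0.7087

0.7087 bits


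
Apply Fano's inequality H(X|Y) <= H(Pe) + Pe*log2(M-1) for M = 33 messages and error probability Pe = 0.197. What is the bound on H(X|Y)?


H(Pe) = -Pe*log2(Pe) - (1-Pe)*log2(1-Pe) = -0.197*log2(0.197) - 0.803*log2(0.803) = 0.461715 + 0.254172 = 0.7159. Pe*log2(M-1) = 0.197*log2(32) = 0.985000. Bound = H(Pe) + Pe*log2(M-1) = 0.461715 + 0.254172 + 0.985000 = 1.7009

1.7009 bits


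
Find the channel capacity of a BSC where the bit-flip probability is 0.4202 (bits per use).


H(p) = -p*log2(p) - (1-p)*log2(1-p) = -0.4202*log2(0.4202) - 0.5798*log2(0.5798) = 0.525608 + 0.455939 = 0.9815. C = 1 - H(p) = 1 - 0.9815 = 0.0185

0.0185 bits


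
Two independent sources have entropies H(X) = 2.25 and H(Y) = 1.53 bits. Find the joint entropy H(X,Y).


For independent variables, H(X,Y) = H(X) + H(Y) = 2.25 + 1.53 = 3.78

3.78 bits


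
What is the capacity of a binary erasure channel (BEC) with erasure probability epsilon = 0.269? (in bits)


C = 1 - epsilon = 1 - 0.269 = 0.731

0.731 bits


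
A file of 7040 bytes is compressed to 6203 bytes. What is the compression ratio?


Ratio = original / compressed = 7040 / 6203 = 1.1349

1.1349


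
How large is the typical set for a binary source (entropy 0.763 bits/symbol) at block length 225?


log2|A_typical| = nH = 225 * 0.763 = 171.675, so |A_typical| ~ 2^171.675 = 4.779e+51

4.779e+51


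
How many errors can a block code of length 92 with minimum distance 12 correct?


Correction capability = floor((d-1)/2) = floor((12-1)/2) = 5

5 errors


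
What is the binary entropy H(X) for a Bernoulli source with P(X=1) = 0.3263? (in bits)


H = -p*log2(p) - (1-p)*log2(1-p). -0.3263*log2(0.3263) = 0.527212; -0.6737*log2(0.6737) = 0.383889. H = 0.527212 + 0.383889 = 0.9111

0.9111 bits


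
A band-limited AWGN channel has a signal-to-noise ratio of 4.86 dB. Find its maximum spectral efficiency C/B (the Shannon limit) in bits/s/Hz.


SNR_linear = 10^(4.86/10) = 3.062; C/B = log2(1 + SNR_linear) = log2(1 + 3.062) = 2.0222

2.0222 bits/s/Hz


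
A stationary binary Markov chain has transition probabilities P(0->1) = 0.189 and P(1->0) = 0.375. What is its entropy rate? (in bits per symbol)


Stationary distribution: pi_0 = p10/(p01+p10) = 0.6649, pi_1 = 0.3351. Entropy rate H' = pi_0*H(p01) + pi_1*H(p10) = 0.6649*0.6994 + 0.3351*0.9544 = 0.7848

0.7848 bits/symbol


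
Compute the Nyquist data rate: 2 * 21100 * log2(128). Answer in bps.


Rate = 2 * B * log2(M) = 2 * 21100 * 7.0 = 295400.0

295400.0 bps


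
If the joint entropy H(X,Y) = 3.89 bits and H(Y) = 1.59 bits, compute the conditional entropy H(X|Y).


H(X|Y) = H(X,Y) - H(Y) = 3.89 - 1.59 = 2.3

2.3 bits


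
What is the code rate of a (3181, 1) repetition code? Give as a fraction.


Rate = k/n = 1/3181

1/3181


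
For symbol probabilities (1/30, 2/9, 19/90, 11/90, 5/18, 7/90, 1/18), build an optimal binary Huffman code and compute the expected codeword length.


Huffman construction (repeatedly merge the two least-probable nodes; each merge adds 1 bit to every symbol beneath it): 1/30 + 1/18 = 4/45; 7/90 + 4/45 = 1/6; 11/90 + 1/6 = 13/45; 19/90 + 2/9 = 13/30; 5/18 + 13/45 = 17/30; 13/30 + 17/30 = 1. Resulting codeword lengths (in the order the probabilities were given): (5, 2, 2, 3, 2, 4, 5). L_avg = sum(p_i * l_i) = 1/30*5 + 2/9*2 + 19/90*2 + 11/90*3 + 5/18*2 + 7/90*4 + 1/18*5 = 229/90 = 2.5444

2.5444 bits


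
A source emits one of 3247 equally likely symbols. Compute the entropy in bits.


H = log2(n) = log2(3247) = 11.6649

11.6649 bits


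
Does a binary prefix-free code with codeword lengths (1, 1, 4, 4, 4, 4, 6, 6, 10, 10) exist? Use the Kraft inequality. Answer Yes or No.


Kraft sum = sum(2^(-l_i)) = 1.2832, need <= 1. Result: violated (a binary prefix-free code with these lengths cannot exist)

No


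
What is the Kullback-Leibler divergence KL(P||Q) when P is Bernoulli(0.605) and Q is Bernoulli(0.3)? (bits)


KL = p*log2(p/q) + (1-p)*log2((1-p)/(1-q)) = 0.605*log2(0.605/0.3) + 0.395*log2(0.395/0.7) = 0.2862

0.2862 bits


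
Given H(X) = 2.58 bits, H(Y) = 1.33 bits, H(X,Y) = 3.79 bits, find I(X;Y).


I(X;Y) = H(X) + H(Y) - H(X,Y) = 2.58 + 1.33 - 3.79 = 0.12

0.12 bits


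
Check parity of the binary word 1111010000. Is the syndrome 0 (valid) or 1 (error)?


Syndrome = XOR of all bits = 1 XOR 1 XOR 1 XOR 1 XOR 0 XOR 1 XOR 0 XOR 0 XOR 0 XOR 0 = 1

1


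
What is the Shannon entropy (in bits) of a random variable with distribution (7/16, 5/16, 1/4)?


H = -sum(p_i * log2(p_i)). Terms: -(7/16)*log2(7/16) = 0.521782; -(5/16)*log2(5/16) = 0.524397; -(1/4)*log2(1/4) = 0.500000. H = 0.521782 + 0.524397 + 0.500000 = 1.5462

1.5462 bits


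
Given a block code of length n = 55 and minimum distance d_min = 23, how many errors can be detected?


Detection capability = d_min - 1 = 23 - 1 = 22

22 errors


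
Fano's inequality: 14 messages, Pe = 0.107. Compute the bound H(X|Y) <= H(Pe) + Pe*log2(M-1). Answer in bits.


H(Pe) = -Pe*log2(Pe) - (1-Pe)*log2(1-Pe) = -0.107*log2(0.107) - 0.893*log2(0.893) = 0.345002 + 0.145798 = 0.4908. Pe*log2(M-1) = 0.107*log2(13) = 0.395947. Bound = H(Pe) + Pe*log2(M-1) = 0.345002 + 0.145798 + 0.395947 = 0.8867

0.8867 bits


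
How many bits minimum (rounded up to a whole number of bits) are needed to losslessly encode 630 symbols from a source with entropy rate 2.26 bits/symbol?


Minimum bits >= n * H = 630 * 2.26 = 1423.8, rounded up to a whole number of bits = 1424

1424 bits


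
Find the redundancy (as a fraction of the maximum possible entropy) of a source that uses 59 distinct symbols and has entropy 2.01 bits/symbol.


H_max = log2(K) = log2(59) = 5.8826 bits/symbol. Redundancy = 1 - H/H_max = 1 - 2.01/5.8826 = 1 - 0.3417 = 0.6583

0.6583


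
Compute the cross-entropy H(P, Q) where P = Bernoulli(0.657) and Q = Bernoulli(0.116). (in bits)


H(P,Q) = -p*log2(q) - (1-p)*log2(1-q). -0.657*log2(0.116) = 2.041827; -0.343*log2(0.884) = 0.061013. H(P,Q) = 2.041827 + 0.061013 = 2.1028

2.1028 bits


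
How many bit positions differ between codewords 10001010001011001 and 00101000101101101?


Count differing positions: ^ . ^ . . . ^ . ^ . . ^ ^ . ^ . . = 7 differences

7


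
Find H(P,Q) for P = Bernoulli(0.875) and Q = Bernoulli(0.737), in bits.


H(P,Q) = -p*log2(q) - (1-p)*log2(1-q). -0.875*log2(0.737) = 0.385231; -0.125*log2(0.263) = 0.240858. H(P,Q) = 0.385231 + 0.240858 = 0.6261

0.6261 bits


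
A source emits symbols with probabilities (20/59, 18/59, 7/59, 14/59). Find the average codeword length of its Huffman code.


Huffman construction (repeatedly merge the two least-probable nodes; each merge adds 1 bit to every symbol beneath it): 7/59 + 14/59 = 21/59; 18/59 + 20/59 = 38/59; 21/59 + 38/59 = 1. Resulting codeword lengths (in the order the probabilities were given): (2, 2, 2, 2). L_avg = sum(p_i * l_i) = 20/59*2 + 18/59*2 + 7/59*2 + 14/59*2 = 2

2.0 bits


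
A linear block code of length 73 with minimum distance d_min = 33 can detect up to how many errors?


Detection capability = d_min - 1 = 33 - 1 = 32

32 errors


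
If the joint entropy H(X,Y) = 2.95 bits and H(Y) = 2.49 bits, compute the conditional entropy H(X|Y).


H(X|Y) = H(X,Y) - H(Y) = 2.95 - 2.49 = 0.46

0.46 bits


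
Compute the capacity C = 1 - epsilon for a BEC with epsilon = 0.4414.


C = 1 - epsilon = 1 - 0.4414 = 0.5586

0.5586 bits


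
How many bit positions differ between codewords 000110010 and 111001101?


Count differing positions: ^ ^ ^ ^ ^ ^ ^ ^ ^ = 9 differences

9


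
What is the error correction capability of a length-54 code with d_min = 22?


Correction capability = floor((d-1)/2) = floor((22-1)/2) = 10

10 errors


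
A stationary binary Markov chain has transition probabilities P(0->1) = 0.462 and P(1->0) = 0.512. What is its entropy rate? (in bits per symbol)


Stationary distribution: pi_0 = p10/(p01+p10) = 0.5257, pi_1 = 0.4743. Entropy rate H' = pi_0*H(p01) + pi_1*H(p10) = 0.5257*0.9958 + 0.4743*0.9996 = 0.9976

0.9976 bits/symbol


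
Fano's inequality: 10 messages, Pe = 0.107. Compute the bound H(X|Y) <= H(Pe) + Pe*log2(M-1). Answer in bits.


H(Pe) = -Pe*log2(Pe) - (1-Pe)*log2(1-Pe) = -0.107*log2(0.107) - 0.893*log2(0.893) = 0.345002 + 0.145798 = 0.4908. Pe*log2(M-1) = 0.107*log2(9) = 0.339182. Bound = H(Pe) + Pe*log2(M-1) = 0.345002 + 0.145798 + 0.339182 = 0.83

0.83 bits


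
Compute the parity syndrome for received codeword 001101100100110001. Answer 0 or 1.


Syndrome = XOR of all bits = 0 XOR 0 XOR 1 XOR 1 XOR 0 XOR 1 XOR 1 XOR 0 XOR 0 XOR 1 XOR 0 XOR 0 XOR 1 XOR 1 XOR 0 XOR 0 XOR 0 XOR 1 = 0

0


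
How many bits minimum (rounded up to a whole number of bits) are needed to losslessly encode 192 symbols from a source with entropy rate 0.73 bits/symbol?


Minimum bits >= n * H = 192 * 0.73 = 140.16, rounded up to a whole number of bits = 141

141 bits


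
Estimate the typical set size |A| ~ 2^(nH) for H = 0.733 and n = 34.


log2|A_typical| = nH = 34 * 0.733 = 24.922, so |A_typical| ~ 2^24.922 = 3.179e+07

3.179e+07


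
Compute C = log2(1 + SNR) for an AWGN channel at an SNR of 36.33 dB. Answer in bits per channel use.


SNR_linear = 10^(36.33/10) = 4295.3643; C = log2(1 + SNR_linear) = log2(1 + 4295.3643) = 12.0689

12.0689 bits/channel use


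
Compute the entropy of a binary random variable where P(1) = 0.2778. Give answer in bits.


H = -p*log2(p) - (1-p)*log2(1-p). -0.2778*log2(0.2778) = 0.513341; -0.7222*log2(0.7222) = 0.339094. H = 0.513341 + 0.339094 = 0.8524

0.8524 bits


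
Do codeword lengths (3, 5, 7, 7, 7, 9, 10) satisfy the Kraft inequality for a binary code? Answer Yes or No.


Kraft sum = sum(2^(-l_i)) = 0.1826, need <= 1. Result: satisfied (a binary prefix-free code with these lengths exists)

Yes


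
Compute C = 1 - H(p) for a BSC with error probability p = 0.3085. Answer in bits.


H(p) = -p*log2(p) - (1-p)*log2(1-p) = -0.3085*log2(0.3085) - 0.6915*log2(0.6915) = 0.523419 + 0.368016 = 0.8914. C = 1 - H(p) = 1 - 0.8914 = 0.1086

0.1086 bits


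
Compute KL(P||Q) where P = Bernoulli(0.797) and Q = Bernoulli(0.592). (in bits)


KL = p*log2(p/q) + (1-p)*log2((1-p)/(1-q)) = 0.797*log2(0.797/0.592) + 0.203*log2(0.203/0.408) = 0.1375

0.1375 bits


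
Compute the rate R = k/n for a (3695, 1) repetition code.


Rate = k/n = 1/3695

1/3695


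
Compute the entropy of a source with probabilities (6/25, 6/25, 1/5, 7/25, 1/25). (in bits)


H = -sum(p_i * log2(p_i)). Terms: -(6/25)*log2(6/25) = 0.494134; -(6/25)*log2(6/25) = 0.494134; -(1/5)*log2(1/5) = 0.464386; -(7/25)*log2(7/25) = 0.514220; -(1/25)*log2(1/25) = 0.185754. H = 0.494134 + 0.494134 + 0.464386 + 0.514220 + 0.185754 = 2.1526

2.1526 bits


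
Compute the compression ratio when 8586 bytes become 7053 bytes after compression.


Ratio = original / compressed = 8586 / 7053 = 1.2174

1.2174


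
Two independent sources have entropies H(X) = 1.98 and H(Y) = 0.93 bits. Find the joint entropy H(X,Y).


For independent variables, H(X,Y) = H(X) + H(Y) = 1.98 + 0.93 = 2.91

2.91 bits


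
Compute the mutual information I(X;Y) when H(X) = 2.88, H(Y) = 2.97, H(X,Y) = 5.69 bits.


I(X;Y) = H(X) + H(Y) - H(X,Y) = 2.88 + 2.97 - 5.69 = 0.16

0.16 bits


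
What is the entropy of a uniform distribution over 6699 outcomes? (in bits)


H = log2(n) = log2(6699) = 12.7097

12.7097 bits


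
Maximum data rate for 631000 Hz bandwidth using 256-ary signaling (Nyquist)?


Rate = 2 * B * log2(M) = 2 * 631000 * 8.0 = 10096000.0

10096000.0 bps


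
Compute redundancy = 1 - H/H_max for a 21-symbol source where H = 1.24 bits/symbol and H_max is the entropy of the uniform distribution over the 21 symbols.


H_max = log2(K) = log2(21) = 4.3923 bits/symbol. Redundancy = 1 - H/H_max = 1 - 1.24/4.3923 = 1 - 0.2823 = 0.7177

0.7177


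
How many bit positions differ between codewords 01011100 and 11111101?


Count differing positions: ^ . ^ . . . . ^ = 3 differences

3


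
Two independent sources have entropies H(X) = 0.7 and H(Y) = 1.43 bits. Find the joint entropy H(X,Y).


For independent variables, H(X,Y) = H(X) + H(Y) = 0.7 + 1.43 = 2.13

2.13 bits


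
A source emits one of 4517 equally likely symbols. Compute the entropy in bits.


H = log2(n) = log2(4517) = 12.1411

12.1411 bits


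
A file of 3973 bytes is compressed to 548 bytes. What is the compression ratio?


Ratio = original / compressed = 3973 / 548 = 7.25

7.25


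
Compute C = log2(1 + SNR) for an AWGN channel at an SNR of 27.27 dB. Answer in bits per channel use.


SNR_linear = 10^(27.27/10) = 533.3349; C = log2(1 + SNR_linear) = log2(1 + 533.3349) = 9.0616

9.0616 bits/channel use


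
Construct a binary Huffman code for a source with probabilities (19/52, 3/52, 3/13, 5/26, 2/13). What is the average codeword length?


Huffman construction (repeatedly merge the two least-probable nodes; each merge adds 1 bit to every symbol beneath it): 3/52 + 2/13 = 11/52; 5/26 + 11/52 = 21/52; 3/13 + 19/52 = 31/52; 21/52 + 31/52 = 1. Resulting codeword lengths (in the order the probabilities were given): (2, 3, 2, 2, 3). L_avg = sum(p_i * l_i) = 19/52*2 + 3/52*3 + 3/13*2 + 5/26*2 + 2/13*3 = 115/52 = 2.2115

2.2115 bits


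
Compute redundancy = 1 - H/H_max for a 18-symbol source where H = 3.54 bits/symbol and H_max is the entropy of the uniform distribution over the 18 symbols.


H_max = log2(K) = log2(18) = 4.1699 bits/symbol. Redundancy = 1 - H/H_max = 1 - 3.54/4.1699 = 1 - 0.8489 = 0.1511

0.1511


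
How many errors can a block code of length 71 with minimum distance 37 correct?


Correction capability = floor((d-1)/2) = floor((37-1)/2) = 18

18 errors


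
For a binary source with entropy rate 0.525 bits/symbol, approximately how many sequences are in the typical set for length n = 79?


log2|A_typical| = nH = 79 * 0.525 = 41.475, so |A_typical| ~ 2^41.475 = 3.056e+12

3.056e+12


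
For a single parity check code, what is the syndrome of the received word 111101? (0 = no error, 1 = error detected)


Syndrome = XOR of all bits = 1 XOR 1 XOR 1 XOR 1 XOR 0 XOR 1 = 1

1


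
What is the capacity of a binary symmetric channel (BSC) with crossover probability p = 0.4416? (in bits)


H(p) = -p*log2(p) - (1-p)*log2(1-p) = -0.4416*log2(0.4416) - 0.5584*log2(0.5584) = 0.520729 + 0.469407 = 0.9901. C = 1 - H(p) = 1 - 0.9901 = 0.0099

0.0099 bits


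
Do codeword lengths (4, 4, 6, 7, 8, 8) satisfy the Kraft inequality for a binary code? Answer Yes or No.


Kraft sum = sum(2^(-l_i)) = 0.1562, need <= 1. Result: satisfied (a binary prefix-free code with these lengths exists)

Yes


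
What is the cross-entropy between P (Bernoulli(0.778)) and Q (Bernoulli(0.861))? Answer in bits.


H(P,Q) = -p*log2(q) - (1-p)*log2(1-q). -0.778*log2(0.861) = 0.167982; -0.222*log2(0.139) = 0.631999. H(P,Q) = 0.167982 + 0.631999 = 0.8

0.8 bits


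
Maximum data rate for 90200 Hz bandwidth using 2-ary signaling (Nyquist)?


Rate = 2 * B * log2(M) = 2 * 90200 * 1.0 = 180400.0

180400.0 bps


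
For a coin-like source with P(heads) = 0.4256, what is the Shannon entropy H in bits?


H = -p*log2(p) - (1-p)*log2(1-p). -0.4256*log2(0.4256) = 0.524522; -0.5744*log2(0.5744) = 0.459447. H = 0.524522 + 0.459447 = 0.984

0.984 bits


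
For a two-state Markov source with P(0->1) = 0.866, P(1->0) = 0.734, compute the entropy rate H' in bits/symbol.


Stationary distribution: pi_0 = p10/(p01+p10) = 0.4587, pi_1 = 0.5413. Entropy rate H' = pi_0*H(p01) + pi_1*H(p10) = 0.4587*0.5683 + 0.5413*0.8357 = 0.713

0.713 bits/symbol


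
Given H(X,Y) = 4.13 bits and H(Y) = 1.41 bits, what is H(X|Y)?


H(X|Y) = H(X,Y) - H(Y) = 4.13 - 1.41 = 2.72

2.72 bits


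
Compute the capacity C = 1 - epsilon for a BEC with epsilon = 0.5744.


C = 1 - epsilon = 1 - 0.5744 = 0.4256

0.4256 bits


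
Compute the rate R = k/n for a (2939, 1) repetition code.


Rate = k/n = 1/2939

1/2939


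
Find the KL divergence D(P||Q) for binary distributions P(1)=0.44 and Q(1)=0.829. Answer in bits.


KL = p*log2(p/q) + (1-p)*log2((1-p)/(1-q)) = 0.44*log2(0.44/0.829) + 0.56*log2(0.56/0.171) = 0.5563

0.5563 bits


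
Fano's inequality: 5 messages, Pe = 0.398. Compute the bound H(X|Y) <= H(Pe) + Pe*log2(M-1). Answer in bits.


H(Pe) = -Pe*log2(Pe) - (1-Pe)*log2(1-Pe) = -0.398*log2(0.398) - 0.602*log2(0.602) = 0.529006 + 0.440763 = 0.9698. Pe*log2(M-1) = 0.398*log2(4) = 0.796000. Bound = H(Pe) + Pe*log2(M-1) = 0.529006 + 0.440763 + 0.796000 = 1.7658

1.7658 bits


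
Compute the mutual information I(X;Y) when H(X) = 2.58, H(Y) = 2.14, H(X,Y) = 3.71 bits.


I(X;Y) = H(X) + H(Y) - H(X,Y) = 2.58 + 2.14 - 3.71 = 1.01

1.01 bits


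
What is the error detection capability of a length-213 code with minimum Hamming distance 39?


Detection capability = d_min - 1 = 39 - 1 = 38

38 errors


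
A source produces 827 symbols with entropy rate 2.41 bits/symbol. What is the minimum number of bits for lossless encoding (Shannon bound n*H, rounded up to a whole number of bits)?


Minimum bits >= n * H = 827 * 2.41 = 1993.07, rounded up to a whole number of bits = 1994

1994 bits


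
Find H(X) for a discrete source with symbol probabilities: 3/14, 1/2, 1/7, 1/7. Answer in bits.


H = -sum(p_i * log2(p_i)). Terms: -(3/14)*log2(3/14) = 0.476227; -(1/2)*log2(1/2) = 0.500000; -(1/7)*log2(1/7) = 0.401051; -(1/7)*log2(1/7) = 0.401051. H = 0.476227 + 0.500000 + 0.401051 + 0.401051 = 1.7783

1.7783 bits


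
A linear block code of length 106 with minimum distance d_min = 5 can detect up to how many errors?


Detection capability = d_min - 1 = 5 - 1 = 4

4 errors


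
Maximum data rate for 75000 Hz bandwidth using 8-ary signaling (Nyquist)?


Rate = 2 * B * log2(M) = 2 * 75000 * 3.0 = 450000.0

450000.0 bps


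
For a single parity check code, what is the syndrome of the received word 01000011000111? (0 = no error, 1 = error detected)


Syndrome = XOR of all bits = 0 XOR 1 XOR 0 XOR 0 XOR 0 XOR 0 XOR 1 XOR 1 XOR 0 XOR 0 XOR 0 XOR 1 XOR 1 XOR 1 = 0

0


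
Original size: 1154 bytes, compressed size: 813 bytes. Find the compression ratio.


Ratio = original / compressed = 1154 / 813 = 1.4194

1.4194


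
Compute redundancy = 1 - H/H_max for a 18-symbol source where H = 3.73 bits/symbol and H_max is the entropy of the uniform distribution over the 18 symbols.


H_max = log2(K) = log2(18) = 4.1699 bits/symbol. Redundancy = 1 - H/H_max = 1 - 3.73/4.1699 = 1 - 0.8945 = 0.1055

0.1055


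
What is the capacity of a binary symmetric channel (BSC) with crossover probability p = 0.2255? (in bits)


H(p) = -p*log2(p) - (1-p)*log2(1-p) = -0.2255*log2(0.2255) - 0.7745*log2(0.7745) = 0.484555 + 0.285529 = 0.7701. C = 1 - H(p) = 1 - 0.7701 = 0.2299

0.2299 bits


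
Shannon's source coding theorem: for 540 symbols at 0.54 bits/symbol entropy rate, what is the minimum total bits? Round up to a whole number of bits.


Minimum bits >= n * H = 540 * 0.54 = 291.6, rounded up to a whole number of bits = 292

292 bits


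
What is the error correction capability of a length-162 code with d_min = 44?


Correction capability = floor((d-1)/2) = floor((44-1)/2) = 21

21 errors


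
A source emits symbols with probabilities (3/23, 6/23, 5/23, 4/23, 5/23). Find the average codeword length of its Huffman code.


Huffman construction (repeatedly merge the two least-probable nodes; each merge adds 1 bit to every symbol beneath it): 3/23 + 4/23 = 7/23; 5/23 + 5/23 = 10/23; 6/23 + 7/23 = 13/23; 10/23 + 13/23 = 1. Resulting codeword lengths (in the order the probabilities were given): (3, 2, 2, 3, 2). L_avg = sum(p_i * l_i) = 3/23*3 + 6/23*2 + 5/23*2 + 4/23*3 + 5/23*2 = 53/23 = 2.3043

2.3043 bits


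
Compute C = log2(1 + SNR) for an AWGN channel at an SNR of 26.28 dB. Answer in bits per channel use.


SNR_linear = 10^(26.28/10) = 424.6196; C = log2(1 + SNR_linear) = log2(1 + 424.6196) = 8.7334

8.7334 bits/channel use


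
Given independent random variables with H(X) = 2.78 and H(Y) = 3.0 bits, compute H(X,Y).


For independent variables, H(X,Y) = H(X) + H(Y) = 2.78 + 3.0 = 5.78

5.78 bits


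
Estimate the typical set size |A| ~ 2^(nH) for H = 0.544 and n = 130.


log2|A_typical| = nH = 130 * 0.544 = 70.72, so |A_typical| ~ 2^70.72 = 1.945e+21

1.945e+21


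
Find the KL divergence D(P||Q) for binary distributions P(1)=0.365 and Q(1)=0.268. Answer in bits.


KL = p*log2(p/q) + (1-p)*log2((1-p)/(1-q)) = 0.365*log2(0.365/0.268) + 0.635*log2(0.635/0.732) = 0.0324

0.0324 bits


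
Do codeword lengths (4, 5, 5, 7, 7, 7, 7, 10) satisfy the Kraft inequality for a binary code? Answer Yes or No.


Kraft sum = sum(2^(-l_i)) = 0.1572, need <= 1. Result: satisfied (a binary prefix-free code with these lengths exists)

Yes


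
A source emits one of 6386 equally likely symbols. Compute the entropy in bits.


H = log2(n) = log2(6386) = 12.6407

12.6407 bits


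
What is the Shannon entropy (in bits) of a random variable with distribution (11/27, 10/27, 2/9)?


H = -sum(p_i * log2(p_i)). Terms: -(11/27)*log2(11/27) = 0.527778; -(10/27)*log2(10/27) = 0.530726; -(2/9)*log2(2/9) = 0.482206. H = 0.527778 + 0.530726 + 0.482206 = 1.5407

1.5407 bits


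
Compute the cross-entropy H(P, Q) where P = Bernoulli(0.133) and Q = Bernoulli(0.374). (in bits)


H(P,Q) = -p*log2(q) - (1-p)*log2(1-q). -0.133*log2(0.374) = 0.188712; -0.867*log2(0.626) = 0.585889. H(P,Q) = 0.188712 + 0.585889 = 0.7746

0.7746 bits


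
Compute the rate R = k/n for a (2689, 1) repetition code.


Rate = k/n = 1/2689

1/2689


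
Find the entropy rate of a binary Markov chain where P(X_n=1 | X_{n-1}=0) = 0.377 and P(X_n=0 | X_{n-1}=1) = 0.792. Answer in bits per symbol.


Stationary distribution: pi_0 = p10/(p01+p10) = 0.6775, pi_1 = 0.3225. Entropy rate H' = pi_0*H(p01) + pi_1*H(p10) = 0.6775*0.9559 + 0.3225*0.7376 = 0.8855

0.8855 bits/symbol


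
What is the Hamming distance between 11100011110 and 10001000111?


Count differing positions: . ^ ^ . ^ . ^ ^ . . ^ = 6 differences

6


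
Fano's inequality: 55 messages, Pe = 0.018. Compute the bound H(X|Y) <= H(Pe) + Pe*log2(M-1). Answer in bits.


H(Pe) = -Pe*log2(Pe) - (1-Pe)*log2(1-Pe) = -0.018*log2(0.018) - 0.982*log2(0.982) = 0.104325 + 0.025733 = 0.1301. Pe*log2(M-1) = 0.018*log2(54) = 0.103588. Bound = H(Pe) + Pe*log2(M-1) = 0.104325 + 0.025733 + 0.103588 = 0.2336

0.2336 bits


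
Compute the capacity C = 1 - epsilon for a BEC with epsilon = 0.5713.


C = 1 - epsilon = 1 - 0.5713 = 0.4287

0.4287 bits


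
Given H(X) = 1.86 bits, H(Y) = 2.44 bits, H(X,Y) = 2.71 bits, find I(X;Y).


I(X;Y) = H(X) + H(Y) - H(X,Y) = 1.86 + 2.44 - 2.71 = 1.59

1.59 bits


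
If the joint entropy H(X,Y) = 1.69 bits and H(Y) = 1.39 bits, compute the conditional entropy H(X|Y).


H(X|Y) = H(X,Y) - H(Y) = 1.69 - 1.39 = 0.3

0.3 bits


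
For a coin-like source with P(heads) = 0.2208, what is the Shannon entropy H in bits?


H = -p*log2(p) - (1-p)*log2(1-p). -0.2208*log2(0.2208) = 0.481165; -0.7792*log2(0.7792) = 0.280461. H = 0.481165 + 0.280461 = 0.7616

0.7616 bits


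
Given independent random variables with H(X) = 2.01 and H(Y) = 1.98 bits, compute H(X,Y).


For independent variables, H(X,Y) = H(X) + H(Y) = 2.01 + 1.98 = 3.99

3.99 bits


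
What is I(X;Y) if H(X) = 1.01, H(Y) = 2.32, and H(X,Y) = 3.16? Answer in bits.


I(X;Y) = H(X) + H(Y) - H(X,Y) = 1.01 + 2.32 - 3.16 = 0.17

0.17 bits


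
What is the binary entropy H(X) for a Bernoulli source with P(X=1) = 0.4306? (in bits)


H = -p*log2(p) - (1-p)*log2(1-p). -0.4306*log2(0.4306) = 0.523429; -0.5694*log2(0.5694) = 0.462629. H = 0.523429 + 0.462629 = 0.9861

0.9861 bits


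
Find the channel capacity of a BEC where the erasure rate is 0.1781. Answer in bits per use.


C = 1 - epsilon = 1 - 0.1781 = 0.8219

0.8219 bits


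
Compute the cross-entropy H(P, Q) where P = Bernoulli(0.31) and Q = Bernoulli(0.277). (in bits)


H(P,Q) = -p*log2(q) - (1-p)*log2(1-q). -0.31*log2(0.277) = 0.574133; -0.69*log2(0.723) = 0.322873. H(P,Q) = 0.574133 + 0.322873 = 0.897

0.897 bits


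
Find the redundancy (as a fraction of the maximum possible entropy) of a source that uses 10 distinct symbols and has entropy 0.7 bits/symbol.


H_max = log2(K) = log2(10) = 3.3219 bits/symbol. Redundancy = 1 - H/H_max = 1 - 0.7/3.3219 = 1 - 0.2107 = 0.7893

0.7893


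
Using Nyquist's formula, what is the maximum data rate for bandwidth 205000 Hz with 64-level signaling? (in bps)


Rate = 2 * B * log2(M) = 2 * 205000 * 6.0 = 2460000.0

2460000.0 bps
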